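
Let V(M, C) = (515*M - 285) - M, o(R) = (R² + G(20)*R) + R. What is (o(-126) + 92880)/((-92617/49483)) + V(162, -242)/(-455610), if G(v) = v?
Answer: -869593708061/15338870 ≈ -56692.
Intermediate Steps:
o(R) = R² + 21*R (o(R) = (R² + 20*R) + R = R² + 21*R)
V(M, C) = -285 + 514*M (V(M, C) = (-285 + 515*M) - M = -285 + 514*M)
(o(-126) + 92880)/((-92617/49483)) + V(162, -242)/(-455610) = (-126*(21 - 126) + 92880)/((-92617/49483)) + (-285 + 514*162)/(-455610) = (-126*(-105) + 92880)/((-92617*1/49483)) + (-285 + 83268)*(-1/455610) = (13230 + 92880)/(-13231/7069) + 82983*(-1/455610) = 106110*(-7069/13231) - 27661/151870 = -5725890/101 - 27661/151870 = -869593708061/15338870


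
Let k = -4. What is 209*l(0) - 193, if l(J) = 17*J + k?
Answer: -1029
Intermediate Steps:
l(J) = -4 + 17*J (l(J) = 17*J - 4 = -4 + 17*J)
209*l(0) - 193 = 209*(-4 + 17*0) - 193 = 209*(-4 + 0) - 193 = 209*(-4) - 193 = -836 - 193 = -1029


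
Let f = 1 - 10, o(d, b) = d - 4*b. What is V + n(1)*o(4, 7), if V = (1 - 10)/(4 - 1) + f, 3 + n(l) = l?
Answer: 36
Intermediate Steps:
n(l) = -3 + l
f = -9
V = -12 (V = (1 - 10)/(4 - 1) - 9 = -9/3 - 9 = -9*1/3 - 9 = -3 - 9 = -12)
V + n(1)*o(4, 7) = -12 + (-3 + 1)*(4 - 4*7) = -12 - 2*(4 - 28) = -12 - 2*(-24) = -12 + 48 = 36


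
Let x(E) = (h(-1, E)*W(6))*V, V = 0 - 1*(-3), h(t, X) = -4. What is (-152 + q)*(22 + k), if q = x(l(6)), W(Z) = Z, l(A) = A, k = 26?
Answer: -10752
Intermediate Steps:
V = 3 (V = 0 + 3 = 3)
x(E) = -72 (x(E) = -4*6*3 = -24*3 = -72)
q = -72
(-152 + q)*(22 + k) = (-152 - 72)*(22 + 26) = -224*48 = -10752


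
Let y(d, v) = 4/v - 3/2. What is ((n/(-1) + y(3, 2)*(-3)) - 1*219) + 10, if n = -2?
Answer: -417/2 ≈ -208.50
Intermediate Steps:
y(d, v) = -3/2 + 4/v (y(d, v) = 4/v - 3*½ = 4/v - 3/2 = -3/2 + 4/v)
((n/(-1) + y(3, 2)*(-3)) - 1*219) + 10 = ((-2/(-1) + (-3/2 + 4/2)*(-3)) - 1*219) + 10 = ((-2*(-1) + (-3/2 + 4*(½))*(-3)) - 219) + 10 = ((2 + (-3/2 + 2)*(-3)) - 219) + 10 = ((2 + (½)*(-3)) - 219) + 10 = ((2 - 3/2) - 219) + 10 = (½ - 219) + 10 = -437/2 + 10 = -417/2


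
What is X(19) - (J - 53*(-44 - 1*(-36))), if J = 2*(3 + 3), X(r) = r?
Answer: -417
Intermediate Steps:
J = 12 (J = 2*6 = 12)
X(19) - (J - 53*(-44 - 1*(-36))) = 19 - (12 - 53*(-44 - 1*(-36))) = 19 - (12 - 53*(-44 + 36)) = 19 - (12 - 53*(-8)) = 19 - (12 + 424) = 19 - 1*436 = 19 - 436 = -417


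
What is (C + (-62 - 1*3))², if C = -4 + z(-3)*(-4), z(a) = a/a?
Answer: 5329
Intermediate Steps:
z(a) = 1
C = -8 (C = -4 + 1*(-4) = -4 - 4 = -8)
(C + (-62 - 1*3))² = (-8 + (-62 - 1*3))² = (-8 + (-62 - 3))² = (-8 - 65)² = (-73)² = 5329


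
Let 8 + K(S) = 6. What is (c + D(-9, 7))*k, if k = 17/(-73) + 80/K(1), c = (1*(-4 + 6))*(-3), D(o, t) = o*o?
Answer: -220275/73 ≈ -3017.5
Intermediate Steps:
K(S) = -2 (K(S) = -8 + 6 = -2)
D(o, t) = o²
c = -6 (c = (1*2)*(-3) = 2*(-3) = -6)
k = -2937/73 (k = 17/(-73) + 80/(-2) = 17*(-1/73) + 80*(-½) = -17/73 - 40 = -2937/73 ≈ -40.233)
(c + D(-9, 7))*k = (-6 + (-9)²)*(-2937/73) = (-6 + 81)*(-2937/73) = 75*(-2937/73) = -220275/73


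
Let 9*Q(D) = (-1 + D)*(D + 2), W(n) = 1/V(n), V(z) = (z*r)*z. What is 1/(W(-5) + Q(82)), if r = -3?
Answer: 75/56699 ≈ 0.0013228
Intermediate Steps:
V(z) = -3*z² (V(z) = (z*(-3))*z = (-3*z)*z = -3*z²)
W(n) = -1/(3*n²) (W(n) = 1/(-3*n²) = -1/(3*n²))
Q(D) = (-1 + D)*(2 + D)/9 (Q(D) = ((-1 + D)*(D + 2))/9 = ((-1 + D)*(2 + D))/9 = (-1 + D)*(2 + D)/9)
1/(W(-5) + Q(82)) = 1/(-⅓/(-5)² + (-2/9 + (⅑)*82 + (⅑)*82²)) = 1/(-⅓*1/25 + (-2/9 + 82/9 + (⅑)*6724)) = 1/(-1/75 + (-2/9 + 82/9 + 6724/9)) = 1/(-1/75 + 756) = 1/(56699/75) = 75/56699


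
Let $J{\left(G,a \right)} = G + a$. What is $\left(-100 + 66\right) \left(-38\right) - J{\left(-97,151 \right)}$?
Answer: $1238$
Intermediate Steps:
$\left(-100 + 66\right) \left(-38\right) - J{\left(-97,151 \right)} = \left(-100 + 66\right) \left(-38\right) - \left(-97 + 151\right) = \left(-34\right) \left(-38\right) - 54 = 1292 - 54 = 1238$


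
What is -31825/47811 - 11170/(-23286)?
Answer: -11501560/61851497 ≈ -0.18595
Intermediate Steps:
-31825/47811 - 11170/(-23286) = -31825*1/47811 - 11170*(-1/23286) = -31825/47811 + 5585/11643 = -11501560/61851497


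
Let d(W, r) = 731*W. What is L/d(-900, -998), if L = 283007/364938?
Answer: -283007/240092710200 ≈ -1.1787e-6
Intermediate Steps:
L = 283007/364938 (L = 283007*(1/364938) = 283007/364938 ≈ 0.77549)
L/d(-900, -998) = 283007/(364938*((731*(-900)))) = (283007/364938)/(-657900) = (283007/364938)*(-1/657900) = -283007/240092710200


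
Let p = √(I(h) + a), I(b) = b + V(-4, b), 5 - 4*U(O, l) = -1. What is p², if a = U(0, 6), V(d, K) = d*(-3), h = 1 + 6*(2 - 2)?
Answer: 29/2 ≈ 14.500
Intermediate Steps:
U(O, l) = 3/2 (U(O, l) = 5/4 - ¼*(-1) = 5/4 + ¼ = 3/2)
h = 1 (h = 1 + 6*0 = 1 + 0 = 1)
V(d, K) = -3*d
I(b) = 12 + b (I(b) = b - 3*(-4) = b + 12 = 12 + b)
a = 3/2 ≈ 1.5000
p = √58/2 (p = √((12 + 1) + 3/2) = √(13 + 3/2) = √(29/2) = √58/2 ≈ 3.8079)
p² = (√58/2)² = 29/2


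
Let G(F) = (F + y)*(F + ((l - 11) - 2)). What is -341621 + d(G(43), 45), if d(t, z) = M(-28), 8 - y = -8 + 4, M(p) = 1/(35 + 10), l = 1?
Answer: -15372944/45 ≈ -3.4162e+5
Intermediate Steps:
M(p) = 1/45
y = 12 (y = 8 - (-8 + 4) = 8 - 1*(-4) = 8 + 4 = 12)
G(F) = (-12 + F)*(12 + F) (G(F) = (F + 12)*(F + ((1 - 11) - 2)) = (12 + F)*(F + (-10 - 2)) = (12 + F)*(F - 12) = (12 + F)*(-12 + F) = (-12 + F)*(12 + F))
d(t, z) = 1/45
-341621 + d(G(43), 45) = -341621 + 1/45 = -15372944/45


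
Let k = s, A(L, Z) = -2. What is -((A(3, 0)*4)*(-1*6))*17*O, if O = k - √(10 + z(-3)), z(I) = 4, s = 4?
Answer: -3264 + 816*√14 ≈ -210.81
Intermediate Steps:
k = 4
O = 4 - √14 (O = 4 - √(10 + 4) = 4 - √14 ≈ 0.25834)
-((A(3, 0)*4)*(-1*6))*17*O = -((-2*4)*(-1*6))*17*(4 - √14) = --8*(-6)*17*(4 - √14) = -48*17*(4 - √14) = -816*(4 - √14) = -(3264 - 816*√14) = -3264 + 816*√14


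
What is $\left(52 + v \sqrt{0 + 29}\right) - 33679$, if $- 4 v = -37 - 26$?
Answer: $-33627 + \frac{63 \sqrt{29}}{4} \approx -33542.0$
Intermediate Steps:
$v = \frac{63}{4}$ ($v = - \frac{-37 - 26}{4} = \left(- \frac{1}{4}\right) \left(-63\right) = \frac{63}{4} \approx 15.75$)
$\left(52 + v \sqrt{0 + 29}\right) - 33679 = \left(52 + \frac{63 \sqrt{0 + 29}}{4}\right) - 33679 = \left(52 + \frac{63 \sqrt{29}}{4}\right) - 33679 = -33627 + \frac{63 \sqrt{29}}{4}$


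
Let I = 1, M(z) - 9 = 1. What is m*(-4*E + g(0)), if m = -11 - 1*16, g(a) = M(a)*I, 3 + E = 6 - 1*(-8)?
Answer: 918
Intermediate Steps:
M(z) = 10 (M(z) = 9 + 1 = 10)
E = 11 (E = -3 + (6 - 1*(-8)) = -3 + (6 + 8) = -3 + 14 = 11)
g(a) = 10 (g(a) = 10*1 = 10)
m = -27 (m = -11 - 16 = -27)
m*(-4*E + g(0)) = -27*(-4*11 + 10) = -27*(-44 + 10) = -27*(-34) = 918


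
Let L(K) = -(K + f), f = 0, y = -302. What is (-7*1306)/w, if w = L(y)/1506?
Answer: -6883926/151 ≈ -45589.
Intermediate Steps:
L(K) = -K (L(K) = -(K + 0) = -K)
w = 151/753 (w = -1*(-302)/1506 = 302*(1/1506) = 151/753 ≈ 0.20053)
(-7*1306)/w = (-7*1306)/(151/753) = -9142*753/151 = -6883926/151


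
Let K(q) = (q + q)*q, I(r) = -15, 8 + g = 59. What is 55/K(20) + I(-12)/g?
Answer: -613/2720 ≈ -0.22537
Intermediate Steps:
g = 51 (g = -8 + 59 = 51)
K(q) = 2*q² (K(q) = (2*q)*q = 2*q²)
55/K(20) + I(-12)/g = 55/((2*20²)) - 15/51 = 55/((2*400)) - 15*1/51 = 55/800 - 5/17 = 55*(1/800) - 5/17 = 11/160 - 5/17 = -613/2720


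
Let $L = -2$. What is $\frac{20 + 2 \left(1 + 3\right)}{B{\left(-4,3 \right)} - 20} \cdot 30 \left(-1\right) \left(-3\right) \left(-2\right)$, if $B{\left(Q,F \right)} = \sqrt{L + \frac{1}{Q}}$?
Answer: $\frac{403200}{1609} + \frac{30240 i}{1609} \approx 250.59 + 18.794 i$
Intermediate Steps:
$B{\left(Q,F \right)} = \sqrt{-2 + \frac{1}{Q}}$
$\frac{20 + 2 \left(1 + 3\right)}{B{\left(-4,3 \right)} - 20} \cdot 30 \left(-1\right) \left(-3\right) \left(-2\right) = \frac{20 + 2 \left(1 + 3\right)}{\sqrt{-2 + \frac{1}{-4}} - 20} \cdot 30 \left(-1\right) \left(-3\right) \left(-2\right) = \frac{20 + 2 \cdot 4}{\sqrt{-2 - \frac{1}{4}} - 20} \cdot 30 \cdot 3 \left(-2\right) = \frac{20 + 8}{\sqrt{- \frac{9}{4}} - 20} \cdot 30 \left(-6\right) = \frac{28}{\frac{3 i}{2} - 20} \cdot 30 \left(-6\right) = \frac{28}{-20 + \frac{3 i}{2}} \cdot 30 \left(-6\right) = 28 \frac{4 \left(-20 - \frac{3 i}{2}\right)}{1609} \cdot 30 \left(-6\right) = \frac{112 \left(-20 - \frac{3 i}{2}\right)}{1609} \cdot 30 \left(-6\right) = \frac{3360 \left(-20 - \frac{3 i}{2}\right)}{1609} \left(-6\right) = - \frac{20160 \left(-20 - \frac{3 i}{2}\right)}{1609}$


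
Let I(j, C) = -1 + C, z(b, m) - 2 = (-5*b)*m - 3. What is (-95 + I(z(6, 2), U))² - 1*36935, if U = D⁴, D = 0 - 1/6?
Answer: -46557524735/1679616 ≈ -27719.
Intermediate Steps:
D = -⅙ (D = 0 - 1*⅙ = 0 - ⅙ = -⅙ ≈ -0.16667)
z(b, m) = -1 - 5*b*m (z(b, m) = 2 + ((-5*b)*m - 3) = 2 + (-5*b*m - 3) = 2 + (-3 - 5*b*m) = -1 - 5*b*m)
U = 1/1296 (U = (-⅙)⁴ = 1/1296 ≈ 0.00077160)
(-95 + I(z(6, 2), U))² - 1*36935 = (-95 + (-1 + 1/1296))² - 1*36935 = (-95 - 1295/1296)² - 36935 = (-124415/1296)² - 36935 = 15479092225/1679616 - 36935 = -46557524735/1679616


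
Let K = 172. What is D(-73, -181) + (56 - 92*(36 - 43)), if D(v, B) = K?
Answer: 872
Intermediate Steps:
D(v, B) = 172
D(-73, -181) + (56 - 92*(36 - 43)) = 172 + (56 - 92*(36 - 43)) = 172 + (56 - 92*(-7)) = 172 + (56 + 644) = 172 + 700 = 872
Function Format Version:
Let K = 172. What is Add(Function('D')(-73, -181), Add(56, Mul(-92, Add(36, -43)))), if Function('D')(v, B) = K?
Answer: 872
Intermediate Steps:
Function('D')(v, B) = 172
Add(Function('D')(-73, -181), Add(56, Mul(-92, Add(36, -43)))) = Add(172, Add(56, Mul(-92, Add(36, -43)))) = Add(172, Add(56, Mul(-92, -7))) = Add(172, Add(56, 644)) = Add(172, 700) = 872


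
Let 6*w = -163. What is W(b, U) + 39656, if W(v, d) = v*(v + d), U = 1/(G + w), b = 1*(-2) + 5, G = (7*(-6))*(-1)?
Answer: 3530203/89 ≈ 39665.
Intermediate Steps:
w = -163/6 (w = (⅙)*(-163) = -163/6 ≈ -27.167)
G = 42 (G = -42*(-1) = 42)
b = 3 (b = -2 + 5 = 3)
U = 6/89 (U = 1/(42 - 163/6) = 1/(89/6) = 6/89 ≈ 0.067416)
W(v, d) = v*(d + v)
W(b, U) + 39656 = 3*(6/89 + 3) + 39656 = 3*(273/89) + 39656 = 819/89 + 39656 = 3530203/89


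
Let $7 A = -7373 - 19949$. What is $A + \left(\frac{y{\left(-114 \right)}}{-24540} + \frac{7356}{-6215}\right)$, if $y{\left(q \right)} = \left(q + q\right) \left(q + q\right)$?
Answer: $- \frac{13901900206}{3558709} \approx -3906.4$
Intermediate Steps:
$y{\left(q \right)} = 4 q^{2}$ ($y{\left(q \right)} = 2 q 2 q = 4 q^{2}$)
$A = - \frac{27322}{7}$ ($A = \frac{-7373 - 19949}{7} = \frac{1}{7} \left(-27322\right) = - \frac{27322}{7} \approx -3903.1$)
$A + \left(\frac{y{\left(-114 \right)}}{-24540} + \frac{7356}{-6215}\right) = - \frac{27322}{7} + \left(\frac{4 \left(-114\right)^{2}}{-24540} + \frac{7356}{-6215}\right) = - \frac{27322}{7} + \left(4 \cdot 12996 \left(- \frac{1}{24540}\right) + 7356 \left(- \frac{1}{6215}\right)\right) = - \frac{27322}{7} + \left(51984 \left(- \frac{1}{24540}\right) - \frac{7356}{6215}\right) = - \frac{27322}{7} - \frac{1678656}{508387} = - \frac{13901900206}{3558709}$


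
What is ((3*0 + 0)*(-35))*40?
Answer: 0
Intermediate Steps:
((3*0 + 0)*(-35))*40 = ((0 + 0)*(-35))*40 = (0*(-35))*40 = 0*40 = 0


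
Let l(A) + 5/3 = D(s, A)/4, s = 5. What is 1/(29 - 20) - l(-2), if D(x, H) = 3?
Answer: 37/36 ≈ 1.0278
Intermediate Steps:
l(A) = -11/12 (l(A) = -5/3 + 3/4 = -5/3 + 3*(¼) = -5/3 + ¾ = -11/12)
1/(29 - 20) - l(-2) = 1/(29 - 20) - 1*(-11/12) = 1/9 + 11/12 = ⅑ + 11/12 = 37/36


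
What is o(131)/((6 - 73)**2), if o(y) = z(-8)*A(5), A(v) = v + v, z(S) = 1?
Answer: 10/4489 ≈ 0.0022277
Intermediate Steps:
A(v) = 2*v
o(y) = 10 (o(y) = 1*(2*5) = 1*10 = 10)
o(131)/((6 - 73)**2) = 10/((6 - 73)**2) = 10/((-67)**2) = 10/4489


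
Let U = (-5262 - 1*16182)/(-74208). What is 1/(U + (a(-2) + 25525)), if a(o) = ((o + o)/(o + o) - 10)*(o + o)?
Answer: 6184/158071011 ≈ 3.9122e-5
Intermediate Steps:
a(o) = -18*o (a(o) = ((2*o)/((2*o)) - 10)*(2*o) = ((2*o)*(1/(2*o)) - 10)*(2*o) = (1 - 10)*(2*o) = -18*o)
U = 1787/6184 (U = (-5262 - 16182)*(-1/74208) = -21444*(-1/74208) = 1787/6184 ≈ 0.28897)
1/(U + (a(-2) + 25525)) = 1/(1787/6184 + (-18*(-2) + 25525)) = 1/(1787/6184 + (36 + 25525)) = 1/(1787/6184 + 25561) = 1/(158071011/6184) = 6184/158071011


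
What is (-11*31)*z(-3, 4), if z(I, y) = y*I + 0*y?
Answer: 4092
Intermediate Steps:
z(I, y) = I*y (z(I, y) = I*y + 0 = I*y)
(-11*31)*z(-3, 4) = (-11*31)*(-3*4) = -341*(-12) = 4092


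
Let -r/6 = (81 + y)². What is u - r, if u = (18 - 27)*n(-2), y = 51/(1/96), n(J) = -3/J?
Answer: 297246321/2 ≈ 1.4862e+8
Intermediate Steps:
y = 4896 (y = 51/(1/96) = 51*96 = 4896)
u = -27/2 (u = (18 - 27)*(-3/(-2)) = -(-27)*(-1)/2 = -9*3/2 = -27/2 ≈ -13.500)
r = -148623174 (r = -6*(81 + 4896)² = -6*4977² = -6*24770529 = -148623174)
u - r = -27/2 - 1*(-148623174) = -27/2 + 148623174 = 297246321/2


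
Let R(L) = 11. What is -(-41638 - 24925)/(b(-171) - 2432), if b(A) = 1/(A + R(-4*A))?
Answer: -10650080/389121 ≈ -27.370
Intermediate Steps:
b(A) = 1/(11 + A) (b(A) = 1/(A + 11) = 1/(11 + A))
-(-41638 - 24925)/(b(-171) - 2432) = -(-41638 - 24925)/(1/(11 - 171) - 2432) = -(-66563)/(1/(-160) - 2432) = -(-66563)/(-1/160 - 2432) = -(-66563)/(-389121/160) = -(-66563)*(-160)/389121 = -1*10650080/389121 = -10650080/389121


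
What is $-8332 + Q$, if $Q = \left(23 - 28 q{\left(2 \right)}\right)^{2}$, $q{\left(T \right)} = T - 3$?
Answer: $-5731$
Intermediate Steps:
$q{\left(T \right)} = -3 + T$
$Q = 2601$ ($Q = \left(23 - 28 \left(-3 + 2\right)\right)^{2} = \left(23 - -28\right)^{2} = \left(23 + 28\right)^{2} = 51^{2} = 2601$)
$-8332 + Q = -8332 + 2601 = -5731$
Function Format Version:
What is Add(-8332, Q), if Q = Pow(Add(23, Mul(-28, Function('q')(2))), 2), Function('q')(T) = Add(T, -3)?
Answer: -5731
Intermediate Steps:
Function('q')(T) = Add(-3, T)
Q = 2601 (Q = Pow(Add(23, Mul(-28, Add(-3, 2))), 2) = Pow(Add(23, Mul(-28, -1)), 2) = Pow(Add(23, 28), 2) = Pow(51, 2) = 2601)
Add(-8332, Q) = Add(-8332, 2601) = -5731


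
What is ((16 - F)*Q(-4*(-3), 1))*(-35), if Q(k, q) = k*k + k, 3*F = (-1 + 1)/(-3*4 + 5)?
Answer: -87360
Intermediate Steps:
F = 0 (F = ((-1 + 1)/(-3*4 + 5))/3 = (0/(-12 + 5))/3 = (0/(-7))/3 = (0*(-⅐))/3 = (⅓)*0 = 0)
Q(k, q) = k + k² (Q(k, q) = k² + k = k + k²)
((16 - F)*Q(-4*(-3), 1))*(-35) = ((16 - 1*0)*((-4*(-3))*(1 - 4*(-3))))*(-35) = ((16 + 0)*(12*(1 + 12)))*(-35) = (16*(12*13))*(-35) = (16*156)*(-35) = 2496*(-35) = -87360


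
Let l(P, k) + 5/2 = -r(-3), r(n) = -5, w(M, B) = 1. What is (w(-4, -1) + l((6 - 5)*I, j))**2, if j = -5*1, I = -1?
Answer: 49/4 ≈ 12.250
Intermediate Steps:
j = -5
l(P, k) = 5/2 (l(P, k) = -5/2 - 1*(-5) = -5/2 + 5 = 5/2)
(w(-4, -1) + l((6 - 5)*I, j))**2 = (1 + 5/2)**2 = (7/2)**2 = 49/4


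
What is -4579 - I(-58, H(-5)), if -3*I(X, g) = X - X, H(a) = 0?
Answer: -4579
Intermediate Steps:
I(X, g) = 0 (I(X, g) = -(X - X)/3 = -⅓*0 = 0)
-4579 - I(-58, H(-5)) = -4579 - 1*0 = -4579 + 0 = -4579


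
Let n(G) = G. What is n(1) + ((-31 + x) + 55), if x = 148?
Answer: 173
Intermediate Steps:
n(1) + ((-31 + x) + 55) = 1 + ((-31 + 148) + 55) = 1 + (117 + 55) = 1 + 172 = 173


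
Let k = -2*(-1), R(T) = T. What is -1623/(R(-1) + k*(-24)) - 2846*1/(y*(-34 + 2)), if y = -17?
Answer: 371729/13328 ≈ 27.891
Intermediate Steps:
k = 2
-1623/(R(-1) + k*(-24)) - 2846*1/(y*(-34 + 2)) = -1623/(-1 + 2*(-24)) - 2846*(-1/(17*(-34 + 2))) = -1623/(-1 - 48) - 2846/((-32*(-17))) = -1623/(-49) - 2846/544 = -1623*(-1/49) - 2846*1/544 = 1623/49 - 1423/272 = 371729/13328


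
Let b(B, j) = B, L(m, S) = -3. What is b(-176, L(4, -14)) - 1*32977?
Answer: -33153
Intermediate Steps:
b(-176, L(4, -14)) - 1*32977 = -176 - 1*32977 = -176 - 32977 = -33153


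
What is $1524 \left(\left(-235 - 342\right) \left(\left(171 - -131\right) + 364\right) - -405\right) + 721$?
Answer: $-585027827$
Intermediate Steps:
$1524 \left(\left(-235 - 342\right) \left(\left(171 - -131\right) + 364\right) - -405\right) + 721 = 1524 \left(- 577 \left(\left(171 + 131\right) + 364\right) + 405\right) + 721 = 1524 \left(- 577 \left(302 + 364\right) + 405\right) + 721 = 1524 \left(\left(-577\right) 666 + 405\right) + 721 = 1524 \left(-384282 + 405\right) + 721 = 1524 \left(-383877\right) + 721 = -585028548 + 721 = -585027827$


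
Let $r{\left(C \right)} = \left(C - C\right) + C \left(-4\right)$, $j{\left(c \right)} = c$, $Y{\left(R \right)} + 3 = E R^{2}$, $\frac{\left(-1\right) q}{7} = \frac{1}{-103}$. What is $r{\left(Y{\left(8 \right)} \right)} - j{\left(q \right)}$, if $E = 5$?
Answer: $- \frac{130611}{103} \approx -1268.1$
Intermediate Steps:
$q = \frac{7}{103}$ ($q = - \frac{7}{-103} = \left(-7\right) \left(- \frac{1}{103}\right) = \frac{7}{103} \approx 0.067961$)
$Y{\left(R \right)} = -3 + 5 R^{2}$
$r{\left(C \right)} = - 4 C$ ($r{\left(C \right)} = 0 - 4 C = - 4 C$)
$r{\left(Y{\left(8 \right)} \right)} - j{\left(q \right)} = - 4 \left(-3 + 5 \cdot 8^{2}\right) - \frac{7}{103} = - 4 \left(-3 + 5 \cdot 64\right) - \frac{7}{103} = - 4 \left(-3 + 320\right) - \frac{7}{103} = \left(-4\right) 317 - \frac{7}{103} = -1268 - \frac{7}{103} = - \frac{130611}{103}$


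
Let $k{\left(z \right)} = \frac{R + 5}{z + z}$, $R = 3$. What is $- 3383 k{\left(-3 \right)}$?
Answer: $\frac{13532}{3} \approx 4510.7$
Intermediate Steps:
$k{\left(z \right)} = \frac{4}{z}$ ($k{\left(z \right)} = \frac{3 + 5}{z + z} = \frac{8}{2 z} = 8 \frac{1}{2 z} = \frac{4}{z}$)
$- 3383 k{\left(-3 \right)} = - 3383 \frac{4}{-3} = - 3383 \cdot 4 \left(- \frac{1}{3}\right) = \left(-3383\right) \left(- \frac{4}{3}\right) = \frac{13532}{3}$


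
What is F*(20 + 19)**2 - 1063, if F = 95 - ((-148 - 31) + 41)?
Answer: 353330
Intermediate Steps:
F = 233 (F = 95 - (-179 + 41) = 95 - 1*(-138) = 95 + 138 = 233)
F*(20 + 19)**2 - 1063 = 233*(20 + 19)**2 - 1063 = 233*39**2 - 1063 = 233*1521 - 1063 = 354393 - 1063 = 353330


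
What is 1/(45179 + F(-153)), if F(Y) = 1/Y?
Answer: 153/6912386 ≈ 2.2134e-5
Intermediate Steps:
1/(45179 + F(-153)) = 1/(45179 + 1/(-153)) = 1/(45179 - 1/153) = 1/(6912386/153) = 153/6912386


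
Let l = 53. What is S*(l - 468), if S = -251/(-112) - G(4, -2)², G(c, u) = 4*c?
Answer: 11794715/112 ≈ 1.0531e+5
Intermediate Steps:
S = -28421/112 (S = -251/(-112) - (4*4)² = -251*(-1/112) - 1*16² = 251/112 - 1*256 = 251/112 - 256 = -28421/112 ≈ -253.76)
S*(l - 468) = -28421*(53 - 468)/112 = -28421/112*(-415) = 11794715/112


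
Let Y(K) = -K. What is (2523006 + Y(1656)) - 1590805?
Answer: 930545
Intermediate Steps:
(2523006 + Y(1656)) - 1590805 = (2523006 - 1*1656) - 1590805 = (2523006 - 1656) - 1590805 = 2521350 - 1590805 = 930545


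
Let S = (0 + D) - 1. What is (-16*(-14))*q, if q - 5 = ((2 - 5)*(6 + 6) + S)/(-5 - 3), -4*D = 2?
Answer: 2170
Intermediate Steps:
D = -½ (D = -¼*2 = -½ ≈ -0.50000)
S = -3/2 (S = (0 - ½) - 1 = -½ - 1 = -3/2 ≈ -1.5000)
q = 155/16 (q = 5 + ((2 - 5)*(6 + 6) - 3/2)/(-5 - 3) = 5 + (-3*12 - 3/2)/(-8) = 5 + (-36 - 3/2)*(-⅛) = 5 - 75/2*(-⅛) = 5 + 75/16 = 155/16 ≈ 9.6875)
(-16*(-14))*q = -16*(-14)*(155/16) = 224*(155/16) = 2170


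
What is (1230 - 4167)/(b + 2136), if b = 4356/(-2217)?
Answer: -723481/525684 ≈ -1.3763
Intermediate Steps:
b = -1452/739 (b = 4356*(-1/2217) = -1452/739 ≈ -1.9648)
(1230 - 4167)/(b + 2136) = (1230 - 4167)/(-1452/739 + 2136) = -2937/1577052/739 = -2937*739/1577052 = -723481/525684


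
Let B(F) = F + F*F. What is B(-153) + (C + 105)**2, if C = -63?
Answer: 25020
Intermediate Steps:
B(F) = F + F**2
B(-153) + (C + 105)**2 = -153*(1 - 153) + (-63 + 105)**2 = -153*(-152) + 42**2 = 23256 + 1764 = 25020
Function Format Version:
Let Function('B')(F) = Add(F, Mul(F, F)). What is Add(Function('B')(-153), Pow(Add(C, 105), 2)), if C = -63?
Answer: 25020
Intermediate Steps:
Function('B')(F) = Add(F, Pow(F, 2))
Add(Function('B')(-153), Pow(Add(C, 105), 2)) = Add(Mul(-153, Add(1, -153)), Pow(Add(-63, 105), 2)) = Add(Mul(-153, -152), Pow(42, 2)) = Add(23256, 1764) = 25020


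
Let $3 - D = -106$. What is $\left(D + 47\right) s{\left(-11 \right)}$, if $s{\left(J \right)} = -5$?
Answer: $-780$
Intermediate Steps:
$D = 109$ ($D = 3 - -106 = 3 + 106 = 109$)
$\left(D + 47\right) s{\left(-11 \right)} = \left(109 + 47\right) \left(-5\right) = 156 \left(-5\right) = -780$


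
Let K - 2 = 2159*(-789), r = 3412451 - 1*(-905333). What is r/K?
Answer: -4317784/1703449 ≈ -2.5347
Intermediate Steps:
r = 4317784 (r = 3412451 + 905333 = 4317784)
K = -1703449 (K = 2 + 2159*(-789) = 2 - 1703451 = -1703449)
r/K = 4317784/(-1703449) = 4317784*(-1/1703449) = -4317784/1703449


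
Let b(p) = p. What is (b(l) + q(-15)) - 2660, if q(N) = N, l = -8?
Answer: -2683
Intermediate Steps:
(b(l) + q(-15)) - 2660 = (-8 - 15) - 2660 = -23 - 2660 = -2683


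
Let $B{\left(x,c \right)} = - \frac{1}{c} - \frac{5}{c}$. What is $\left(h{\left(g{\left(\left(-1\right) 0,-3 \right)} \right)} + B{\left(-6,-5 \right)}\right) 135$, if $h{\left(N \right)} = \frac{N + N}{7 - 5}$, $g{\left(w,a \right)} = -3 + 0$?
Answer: $-243$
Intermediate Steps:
$B{\left(x,c \right)} = - \frac{6}{c}$
$g{\left(w,a \right)} = -3$
$h{\left(N \right)} = N$ ($h{\left(N \right)} = \frac{2 N}{2} = 2 N \frac{1}{2} = N$)
$\left(h{\left(g{\left(\left(-1\right) 0,-3 \right)} \right)} + B{\left(-6,-5 \right)}\right) 135 = \left(-3 - \frac{6}{-5}\right) 135 = \left(-3 - - \frac{6}{5}\right) 135 = \left(-3 + \frac{6}{5}\right) 135 = \left(- \frac{9}{5}\right) 135 = -243$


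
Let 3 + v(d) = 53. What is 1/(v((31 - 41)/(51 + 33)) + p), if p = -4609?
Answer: -1/4559 ≈ -0.00021935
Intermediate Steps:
v(d) = 50 (v(d) = -3 + 53 = 50)
1/(v((31 - 41)/(51 + 33)) + p) = 1/(50 - 4609) = 1/(-4559) = -1/4559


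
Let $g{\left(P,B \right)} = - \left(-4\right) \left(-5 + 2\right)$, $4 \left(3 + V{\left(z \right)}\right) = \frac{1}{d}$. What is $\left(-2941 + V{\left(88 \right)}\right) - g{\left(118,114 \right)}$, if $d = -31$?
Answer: $- \frac{363569}{124} \approx -2932.0$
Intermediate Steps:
$V{\left(z \right)} = - \frac{373}{124}$ ($V{\left(z \right)} = -3 + \frac{1}{4 \left(-31\right)} = -3 + \frac{1}{4} \left(- \frac{1}{31}\right) = -3 - \frac{1}{124} = - \frac{373}{124}$)
$g{\left(P,B \right)} = -12$ ($g{\left(P,B \right)} = - \left(-4\right) \left(-3\right) = \left(-1\right) 12 = -12$)
$\left(-2941 + V{\left(88 \right)}\right) - g{\left(118,114 \right)} = \left(-2941 - \frac{373}{124}\right) - -12 = - \frac{365057}{124} + 12 = - \frac{363569}{124}$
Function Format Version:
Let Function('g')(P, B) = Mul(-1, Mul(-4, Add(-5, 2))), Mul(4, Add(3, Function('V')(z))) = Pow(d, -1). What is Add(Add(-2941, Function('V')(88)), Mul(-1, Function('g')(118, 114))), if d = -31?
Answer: Rational(-363569, 124) ≈ -2932.0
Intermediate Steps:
Function('V')(z) = Rational(-373, 124) (Function('V')(z) = Add(-3, Mul(Rational(1, 4), Pow(-31, -1))) = Add(-3, Mul(Rational(1, 4), Rational(-1, 31))) = Add(-3, Rational(-1, 124)) = Rational(-373, 124))
Function('g')(P, B) = -12 (Function('g')(P, B) = Mul(-1, Mul(-4, -3)) = Mul(-1, 12) = -12)
Add(Add(-2941, Function('V')(88)), Mul(-1, Function('g')(118, 114))) = Add(Add(-2941, Rational(-373, 124)), Mul(-1, -12)) = Add(Rational(-365057, 124), 12) = Rational(-363569, 124)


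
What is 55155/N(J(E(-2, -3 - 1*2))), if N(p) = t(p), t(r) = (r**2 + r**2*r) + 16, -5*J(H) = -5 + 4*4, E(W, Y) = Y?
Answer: 6894375/1274 ≈ 5411.6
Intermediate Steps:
J(H) = -11/5 (J(H) = -(-5 + 4*4)/5 = -(-5 + 16)/5 = -1/5*11 = -11/5)
t(r) = 16 + r**2 + r**3 (t(r) = (r**2 + r**3) + 16 = 16 + r**2 + r**3)
N(p) = 16 + p**2 + p**3
55155/N(J(E(-2, -3 - 1*2))) = 55155/(16 + (-11/5)**2 + (-11/5)**3) = 55155/(16 + 121/25 - 1331/125) = 55155/(1274/125) = 55155*(125/1274) = 6894375/1274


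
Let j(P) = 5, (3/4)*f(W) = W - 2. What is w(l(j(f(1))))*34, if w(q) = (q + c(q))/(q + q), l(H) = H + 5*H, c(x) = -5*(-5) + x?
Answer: 289/6 ≈ 48.167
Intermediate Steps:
c(x) = 25 + x
f(W) = -8/3 + 4*W/3 (f(W) = 4*(W - 2)/3 = 4*(-2 + W)/3 = -8/3 + 4*W/3)
l(H) = 6*H
w(q) = (25 + 2*q)/(2*q) (w(q) = (q + (25 + q))/(q + q) = (25 + 2*q)/((2*q)) = (25 + 2*q)*(1/(2*q)) = (25 + 2*q)/(2*q))
w(l(j(f(1))))*34 = ((25/2 + 6*5)/((6*5)))*34 = ((25/2 + 30)/30)*34 = ((1/30)*(85/2))*34 = (17/12)*34 = 289/6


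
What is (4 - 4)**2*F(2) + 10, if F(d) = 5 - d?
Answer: 10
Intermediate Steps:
(4 - 4)**2*F(2) + 10 = (4 - 4)**2*(5 - 1*2) + 10 = 0**2*(5 - 2) + 10 = 0*3 + 10 = 0 + 10 = 10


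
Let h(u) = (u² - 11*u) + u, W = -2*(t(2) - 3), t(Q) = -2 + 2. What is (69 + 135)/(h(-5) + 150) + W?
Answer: 518/75 ≈ 6.9067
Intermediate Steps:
t(Q) = 0
W = 6 (W = -2*(0 - 3) = -2*(-3) = 6)
h(u) = u² - 10*u
(69 + 135)/(h(-5) + 150) + W = (69 + 135)/(-5*(-10 - 5) + 150) + 6 = 204/(-5*(-15) + 150) + 6 = 204/(75 + 150) + 6 = 204/225 + 6 = 204*(1/225) + 6 = 68/75 + 6 = 518/75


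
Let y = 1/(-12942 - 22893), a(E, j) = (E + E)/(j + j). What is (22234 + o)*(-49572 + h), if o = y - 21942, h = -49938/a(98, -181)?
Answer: 1041579007079/83615 ≈ 1.2457e+7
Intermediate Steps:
a(E, j) = E/j (a(E, j) = (2*E)/((2*j)) = (2*E)*(1/(2*j)) = E/j)
h = 645627/7 (h = -49938/(98/(-181)) = -49938/(98*(-1/181)) = -49938/(-98/181) = -49938*(-181/98) = 645627/7 ≈ 92232.)
y = -1/35835 (y = 1/(-35835) = -1/35835 ≈ -2.7906e-5)
o = -786291571/35835 (o = -1/35835 - 21942 = -786291571/35835 ≈ -21942.)
(22234 + o)*(-49572 + h) = (22234 - 786291571/35835)*(-49572 + 645627/7) = (10463819/35835)*(298623/7) = 1041579007079/83615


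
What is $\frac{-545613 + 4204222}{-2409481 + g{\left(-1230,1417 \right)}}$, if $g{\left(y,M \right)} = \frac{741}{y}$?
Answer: $- \frac{1500029690}{987887457} \approx -1.5184$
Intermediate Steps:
$\frac{-545613 + 4204222}{-2409481 + g{\left(-1230,1417 \right)}} = \frac{-545613 + 4204222}{-2409481 + \frac{741}{-1230}} = \frac{3658609}{-2409481 + 741 \left(- \frac{1}{1230}\right)} = \frac{3658609}{-2409481 - \frac{247}{410}} = \frac{3658609}{- \frac{987887457}{410}} = 3658609 \left(- \frac{410}{987887457}\right) = - \frac{1500029690}{987887457}$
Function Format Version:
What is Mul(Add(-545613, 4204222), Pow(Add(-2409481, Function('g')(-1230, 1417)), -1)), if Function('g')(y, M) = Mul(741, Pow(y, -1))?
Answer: Rational(-1500029690, 987887457) ≈ -1.5184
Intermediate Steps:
Mul(Add(-545613, 4204222), Pow(Add(-2409481, Function('g')(-1230, 1417)), -1)) = Mul(Add(-545613, 4204222), Pow(Add(-2409481, Mul(741, Pow(-1230, -1))), -1)) = Mul(3658609, Pow(Add(-2409481, Mul(741, Rational(-1, 1230))), -1)) = Mul(3658609, Pow(Add(-2409481, Rational(-247, 410)), -1)) = Mul(3658609, Pow(Rational(-987887457, 410), -1)) = Mul(3658609, Rational(-410, 987887457)) = Rational(-1500029690, 987887457)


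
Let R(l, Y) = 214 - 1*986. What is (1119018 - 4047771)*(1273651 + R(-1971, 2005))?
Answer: -3727948189887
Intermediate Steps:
R(l, Y) = -772 (R(l, Y) = 214 - 986 = -772)
(1119018 - 4047771)*(1273651 + R(-1971, 2005)) = (1119018 - 4047771)*(1273651 - 772) = -2928753*1272879 = -3727948189887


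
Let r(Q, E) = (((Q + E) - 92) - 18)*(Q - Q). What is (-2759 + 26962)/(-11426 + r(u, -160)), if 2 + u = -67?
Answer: -24203/11426 ≈ -2.1182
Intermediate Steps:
u = -69 (u = -2 - 67 = -69)
r(Q, E) = 0 (r(Q, E) = (((E + Q) - 92) - 18)*0 = ((-92 + E + Q) - 18)*0 = (-110 + E + Q)*0 = 0)
(-2759 + 26962)/(-11426 + r(u, -160)) = (-2759 + 26962)/(-11426 + 0) = 24203/(-11426) = 24203*(-1/11426) = -24203/11426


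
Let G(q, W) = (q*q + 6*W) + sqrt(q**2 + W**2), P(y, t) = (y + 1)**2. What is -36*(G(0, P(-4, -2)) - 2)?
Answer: -2196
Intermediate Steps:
P(y, t) = (1 + y)**2
G(q, W) = q**2 + sqrt(W**2 + q**2) + 6*W (G(q, W) = (q**2 + 6*W) + sqrt(W**2 + q**2) = q**2 + sqrt(W**2 + q**2) + 6*W)
-36*(G(0, P(-4, -2)) - 2) = -36*((0**2 + sqrt(((1 - 4)**2)**2 + 0**2) + 6*(1 - 4)**2) - 2) = -36*((0 + sqrt(((-3)**2)**2 + 0) + 6*(-3)**2) - 2) = -36*((0 + sqrt(9**2 + 0) + 6*9) - 2) = -36*((0 + sqrt(81 + 0) + 54) - 2) = -36*((0 + sqrt(81) + 54) - 2) = -36*((0 + 9 + 54) - 2) = -36*(63 - 2) = -36*61 = -2196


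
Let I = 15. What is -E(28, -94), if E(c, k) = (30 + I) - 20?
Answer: -25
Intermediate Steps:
E(c, k) = 25 (E(c, k) = (30 + 15) - 20 = 45 - 20 = 25)
-E(28, -94) = -1*25 = -25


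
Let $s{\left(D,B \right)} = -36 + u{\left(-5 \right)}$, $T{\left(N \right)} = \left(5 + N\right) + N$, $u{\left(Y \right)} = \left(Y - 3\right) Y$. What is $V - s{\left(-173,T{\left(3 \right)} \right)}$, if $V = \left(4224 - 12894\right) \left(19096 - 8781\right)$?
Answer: $-89431054$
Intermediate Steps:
$u{\left(Y \right)} = Y \left(-3 + Y\right)$ ($u{\left(Y \right)} = \left(-3 + Y\right) Y = Y \left(-3 + Y\right)$)
$T{\left(N \right)} = 5 + 2 N$
$s{\left(D,B \right)} = 4$ ($s{\left(D,B \right)} = -36 - 5 \left(-3 - 5\right) = -36 - -40 = -36 + 40 = 4$)
$V = -89431050$ ($V = \left(-8670\right) 10315 = -89431050$)
$V - s{\left(-173,T{\left(3 \right)} \right)} = -89431050 - 4 = -89431054$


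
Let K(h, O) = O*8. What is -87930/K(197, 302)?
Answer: -43965/1208 ≈ -36.395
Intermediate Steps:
K(h, O) = 8*O
-87930/K(197, 302) = -87930/(8*302) = -87930/2416 = -87930*1/2416 = -43965/1208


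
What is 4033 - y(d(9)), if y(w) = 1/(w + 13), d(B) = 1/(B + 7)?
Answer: 842881/209 ≈ 4032.9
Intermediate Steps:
d(B) = 1/(7 + B)
y(w) = 1/(13 + w)
4033 - y(d(9)) = 4033 - 1/(13 + 1/(7 + 9)) = 4033 - 1/(13 + 1/16) = 4033 - 1/209/16 = 4033 - 1*16/209 = 4033 - 16/209 = 842881/209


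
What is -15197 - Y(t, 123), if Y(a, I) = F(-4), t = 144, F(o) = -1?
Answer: -15196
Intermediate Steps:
Y(a, I) = -1
-15197 - Y(t, 123) = -15197 - 1*(-1) = -15197 + 1 = -15196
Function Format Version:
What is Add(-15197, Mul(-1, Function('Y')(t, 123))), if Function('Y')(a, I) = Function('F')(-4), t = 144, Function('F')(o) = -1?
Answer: -15196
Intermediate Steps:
Function('Y')(a, I) = -1
Add(-15197, Mul(-1, Function('Y')(t, 123))) = Add(-15197, Mul(-1, -1)) = Add(-15197, 1) = -15196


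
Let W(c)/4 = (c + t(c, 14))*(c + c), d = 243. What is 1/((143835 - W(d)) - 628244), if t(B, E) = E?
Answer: -1/984017 ≈ -1.0162e-6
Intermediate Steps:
W(c) = 8*c*(14 + c) (W(c) = 4*((c + 14)*(c + c)) = 4*((14 + c)*(2*c)) = 4*(2*c*(14 + c)) = 8*c*(14 + c))
1/((143835 - W(d)) - 628244) = 1/((143835 - 8*243*(14 + 243)) - 628244) = 1/((143835 - 8*243*257) - 628244) = 1/((143835 - 1*499608) - 628244) = 1/((143835 - 499608) - 628244) = 1/(-355773 - 628244) = 1/(-984017) = -1/984017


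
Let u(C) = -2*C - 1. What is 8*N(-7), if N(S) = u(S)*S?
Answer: -728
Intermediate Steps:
u(C) = -1 - 2*C
N(S) = S*(-1 - 2*S) (N(S) = (-1 - 2*S)*S = S*(-1 - 2*S))
8*N(-7) = 8*(-1*(-7)*(1 + 2*(-7))) = 8*(-1*(-7)*(1 - 14)) = 8*(-1*(-7)*(-13)) = 8*(-91) = -728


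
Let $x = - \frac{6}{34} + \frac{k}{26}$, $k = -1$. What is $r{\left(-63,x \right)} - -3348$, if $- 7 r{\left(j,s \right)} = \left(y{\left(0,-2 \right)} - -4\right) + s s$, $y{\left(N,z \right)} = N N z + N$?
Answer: $\frac{4577760223}{1367548} \approx 3347.4$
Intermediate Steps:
$y{\left(N,z \right)} = N + z N^{2}$ ($y{\left(N,z \right)} = N^{2} z + N = z N^{2} + N = N + z N^{2}$)
$x = - \frac{95}{442}$ ($x = - \frac{6}{34} - \frac{1}{26} = \left(-6\right) \frac{1}{34} - \frac{1}{26} = - \frac{3}{17} - \frac{1}{26} = - \frac{95}{442} \approx -0.21493$)
$r{\left(j,s \right)} = - \frac{4}{7} - \frac{s^{2}}{7}$ ($r{\left(j,s \right)} = - \frac{\left(0 \left(1 + 0 \left(-2\right)\right) - -4\right) + s s}{7} = - \frac{\left(0 \left(1 + 0\right) + 4\right) + s^{2}}{7} = - \frac{\left(0 \cdot 1 + 4\right) + s^{2}}{7} = - \frac{\left(0 + 4\right) + s^{2}}{7} = - \frac{4 + s^{2}}{7} = - \frac{4}{7} - \frac{s^{2}}{7}$)
$r{\left(-63,x \right)} - -3348 = \left(- \frac{4}{7} - \frac{\left(- \frac{95}{442}\right)^{2}}{7}\right) - -3348 = \left(- \frac{4}{7} - \frac{9025}{1367548}\right) + 3348 = - \frac{790481}{1367548} + 3348 = \frac{4577760223}{1367548}$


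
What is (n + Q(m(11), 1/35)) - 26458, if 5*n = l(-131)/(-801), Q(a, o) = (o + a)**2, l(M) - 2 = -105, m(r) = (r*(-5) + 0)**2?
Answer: 8953030402361/981225 ≈ 9.1243e+6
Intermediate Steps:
m(r) = 25*r**2 (m(r) = (-5*r + 0)**2 = (-5*r)**2 = 25*r**2)
l(M) = -103 (l(M) = 2 - 105 = -103)
Q(a, o) = (a + o)**2
n = 103/4005 (n = (-103/(-801))/5 = (-103*(-1/801))/5 = (1/5)*(103/801) = 103/4005 ≈ 0.025718)
(n + Q(m(11), 1/35)) - 26458 = (103/4005 + (25*11**2 + 1/35)**2) - 26458 = (103/4005 + (25*121 + 1/35)**2) - 26458 = (103/4005 + (3025 + 1/35)**2) - 26458 = (103/4005 + (105876/35)**2) - 26458 = (103/4005 + 11209727376/1225) - 26458 = 8978991653411/981225 - 26458 = 8953030402361/981225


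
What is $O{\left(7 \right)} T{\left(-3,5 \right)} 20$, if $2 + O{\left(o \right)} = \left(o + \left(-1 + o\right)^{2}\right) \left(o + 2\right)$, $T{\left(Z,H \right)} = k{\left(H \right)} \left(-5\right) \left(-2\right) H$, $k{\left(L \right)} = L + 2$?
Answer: $2695000$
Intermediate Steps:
$k{\left(L \right)} = 2 + L$
$T{\left(Z,H \right)} = H \left(20 + 10 H\right)$ ($T{\left(Z,H \right)} = \left(2 + H\right) \left(-5\right) \left(-2\right) H = \left(-10 - 5 H\right) \left(-2\right) H = \left(20 + 10 H\right) H = H \left(20 + 10 H\right)$)
$O{\left(o \right)} = -2 + \left(2 + o\right) \left(o + \left(-1 + o\right)^{2}\right)$ ($O{\left(o \right)} = -2 + \left(o + \left(-1 + o\right)^{2}\right) \left(o + 2\right) = -2 + \left(o + \left(-1 + o\right)^{2}\right) \left(2 + o\right) = -2 + \left(2 + o\right) \left(o + \left(-1 + o\right)^{2}\right)$)
$O{\left(7 \right)} T{\left(-3,5 \right)} 20 = 7 \left(-1 + 7 + 7^{2}\right) 10 \cdot 5 \left(2 + 5\right) 20 = 7 \left(-1 + 7 + 49\right) 10 \cdot 5 \cdot 7 \cdot 20 = 7 \cdot 55 \cdot 350 \cdot 20 = 385 \cdot 350 \cdot 20 = 134750 \cdot 20 = 2695000$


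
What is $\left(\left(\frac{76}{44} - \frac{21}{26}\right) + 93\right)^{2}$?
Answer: $\frac{721513321}{81796} \approx 8820.9$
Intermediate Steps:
$\left(\left(\frac{76}{44} - \frac{21}{26}\right) + 93\right)^{2} = \left(\left(76 \cdot \frac{1}{44} - \frac{21}{26}\right) + 93\right)^{2} = \left(\left(\frac{19}{11} - \frac{21}{26}\right) + 93\right)^{2} = \left(\frac{263}{286} + 93\right)^{2} = \left(\frac{26861}{286}\right)^{2} = \frac{721513321}{81796}$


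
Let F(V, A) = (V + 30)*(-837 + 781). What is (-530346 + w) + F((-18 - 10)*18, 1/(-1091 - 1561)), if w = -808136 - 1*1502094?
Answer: -2814032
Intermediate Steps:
F(V, A) = -1680 - 56*V (F(V, A) = (30 + V)*(-56) = -1680 - 56*V)
w = -2310230 (w = -808136 - 1502094 = -2310230)
(-530346 + w) + F((-18 - 10)*18, 1/(-1091 - 1561)) = (-530346 - 2310230) + (-1680 - 56*(-18 - 10)*18) = -2840576 + (-1680 - (-1568)*18) = -2840576 + (-1680 - 56*(-504)) = -2840576 + (-1680 + 28224) = -2840576 + 26544 = -2814032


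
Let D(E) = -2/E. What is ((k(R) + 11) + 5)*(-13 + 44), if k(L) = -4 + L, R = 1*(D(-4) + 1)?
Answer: 837/2 ≈ 418.50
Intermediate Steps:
R = 3/2 (R = 1*(-2/(-4) + 1) = 1*(-2*(-1/4) + 1) = 1*(1/2 + 1) = 1*(3/2) = 3/2 ≈ 1.5000)
((k(R) + 11) + 5)*(-13 + 44) = (((-4 + 3/2) + 11) + 5)*(-13 + 44) = ((-5/2 + 11) + 5)*31 = (17/2 + 5)*31 = (27/2)*31 = 837/2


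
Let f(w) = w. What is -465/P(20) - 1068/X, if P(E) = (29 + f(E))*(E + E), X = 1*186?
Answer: -72659/12152 ≈ -5.9792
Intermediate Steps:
X = 186
P(E) = 2*E*(29 + E) (P(E) = (29 + E)*(E + E) = (29 + E)*(2*E) = 2*E*(29 + E))
-465/P(20) - 1068/X = -465*1/(40*(29 + 20)) - 1068/186 = -465/(2*20*49) - 1068*1/186 = -465/1960 - 178/31 = -465*1/1960 - 178/31 = -93/392 - 178/31 = -72659/12152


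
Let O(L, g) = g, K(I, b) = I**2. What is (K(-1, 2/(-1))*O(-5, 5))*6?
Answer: 30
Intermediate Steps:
(K(-1, 2/(-1))*O(-5, 5))*6 = ((-1)**2*5)*6 = (1*5)*6 = 5*6 = 30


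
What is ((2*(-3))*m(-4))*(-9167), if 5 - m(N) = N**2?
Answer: -605022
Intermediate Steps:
m(N) = 5 - N**2
((2*(-3))*m(-4))*(-9167) = ((2*(-3))*(5 - 1*(-4)**2))*(-9167) = -6*(5 - 1*16)*(-9167) = -6*(5 - 16)*(-9167) = -6*(-11)*(-9167) = 66*(-9167) = -605022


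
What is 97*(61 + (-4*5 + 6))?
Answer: 4559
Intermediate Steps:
97*(61 + (-4*5 + 6)) = 97*(61 + (-20 + 6)) = 97*(61 - 14) = 97*47 = 4559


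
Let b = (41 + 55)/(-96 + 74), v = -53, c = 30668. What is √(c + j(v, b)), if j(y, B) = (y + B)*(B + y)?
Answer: √4108989/11 ≈ 184.28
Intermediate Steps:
b = -48/11 (b = 96/(-22) = 96*(-1/22) = -48/11 ≈ -4.3636)
j(y, B) = (B + y)² (j(y, B) = (B + y)*(B + y) = (B + y)²)
√(c + j(v, b)) = √(30668 + (-48/11 - 53)²) = √(30668 + (-631/11)²) = √(30668 + 398161/121) = √(4108989/121) = √4108989/11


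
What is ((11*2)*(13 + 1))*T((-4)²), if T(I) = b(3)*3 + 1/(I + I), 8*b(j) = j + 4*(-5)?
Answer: -15631/8 ≈ -1953.9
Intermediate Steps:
b(j) = -5/2 + j/8 (b(j) = (j + 4*(-5))/8 = (j - 20)/8 = (-20 + j)/8 = -5/2 + j/8)
T(I) = -51/8 + 1/(2*I) (T(I) = (-5/2 + (⅛)*3)*3 + 1/(I + I) = (-5/2 + 3/8)*3 + 1/(2*I) = -17/8*3 + 1/(2*I) = -51/8 + 1/(2*I))
((11*2)*(13 + 1))*T((-4)²) = ((11*2)*(13 + 1))*((4 - 51*(-4)²)/(8*((-4)²))) = (22*14)*((⅛)*(4 - 51*16)/16) = 308*((⅛)*(1/16)*(4 - 816)) = 308*((⅛)*(1/16)*(-812)) = 308*(-203/32) = -15631/8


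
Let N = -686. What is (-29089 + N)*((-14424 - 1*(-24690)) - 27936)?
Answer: 526124250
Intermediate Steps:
(-29089 + N)*((-14424 - 1*(-24690)) - 27936) = (-29089 - 686)*((-14424 - 1*(-24690)) - 27936) = -29775*((-14424 + 24690) - 27936) = -29775*(10266 - 27936) = -29775*(-17670) = 526124250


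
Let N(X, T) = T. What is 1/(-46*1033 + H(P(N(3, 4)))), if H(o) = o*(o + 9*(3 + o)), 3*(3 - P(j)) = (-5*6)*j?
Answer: -1/27867 ≈ -3.5885e-5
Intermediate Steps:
P(j) = 3 + 10*j (P(j) = 3 - (-5*6)*j/3 = 3 - (-10)*j = 3 + 10*j)
H(o) = o*(27 + 10*o) (H(o) = o*(o + (27 + 9*o)) = o*(27 + 10*o))
1/(-46*1033 + H(P(N(3, 4)))) = 1/(-46*1033 + (3 + 10*4)*(27 + 10*(3 + 10*4))) = 1/(-47518 + (3 + 40)*(27 + 10*(3 + 40))) = 1/(-47518 + 43*(27 + 10*43)) = 1/(-47518 + 43*(27 + 430)) = 1/(-47518 + 43*457) = 1/(-47518 + 19651) = 1/(-27867) = -1/27867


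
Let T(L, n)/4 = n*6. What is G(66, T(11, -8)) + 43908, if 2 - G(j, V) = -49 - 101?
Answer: 44060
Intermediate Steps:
T(L, n) = 24*n (T(L, n) = 4*(n*6) = 4*(6*n) = 24*n)
G(j, V) = 152 (G(j, V) = 2 - (-49 - 101) = 2 - 1*(-150) = 2 + 150 = 152)
G(66, T(11, -8)) + 43908 = 152 + 43908 = 44060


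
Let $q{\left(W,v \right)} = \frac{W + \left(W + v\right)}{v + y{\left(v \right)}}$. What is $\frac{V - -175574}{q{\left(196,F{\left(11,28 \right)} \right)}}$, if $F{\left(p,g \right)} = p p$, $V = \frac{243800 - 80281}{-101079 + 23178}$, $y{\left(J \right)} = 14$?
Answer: $\frac{68386133275}{1480119} \approx 46203.0$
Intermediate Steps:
$V = - \frac{163519}{77901}$ ($V = \frac{163519}{-77901} = 163519 \left(- \frac{1}{77901}\right) = - \frac{163519}{77901} \approx -2.0991$)
$F{\left(p,g \right)} = p^{2}$
$q{\left(W,v \right)} = \frac{v + 2 W}{14 + v}$ ($q{\left(W,v \right)} = \frac{W + \left(W + v\right)}{v + 14} = \frac{v + 2 W}{14 + v}$)
$\frac{V - -175574}{q{\left(196,F{\left(11,28 \right)} \right)}} = \frac{- \frac{163519}{77901} - -175574}{\frac{1}{14 + 11^{2}} \left(11^{2} + 2 \cdot 196\right)} = \frac{- \frac{163519}{77901} + 175574}{\frac{1}{14 + 121} \left(121 + 392\right)} = \frac{13677226655}{77901 \cdot \frac{1}{135} \cdot 513} = \frac{13677226655}{77901 \cdot \frac{19}{5}} = \frac{13677226655}{77901} \cdot \frac{5}{19} = \frac{68386133275}{1480119}$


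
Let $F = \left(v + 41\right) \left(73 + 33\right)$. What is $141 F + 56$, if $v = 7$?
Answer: $717464$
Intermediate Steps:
$F = 5088$ ($F = \left(7 + 41\right) \left(73 + 33\right) = 48 \cdot 106 = 5088$)
$141 F + 56 = 141 \cdot 5088 + 56 = 717408 + 56 = 717464$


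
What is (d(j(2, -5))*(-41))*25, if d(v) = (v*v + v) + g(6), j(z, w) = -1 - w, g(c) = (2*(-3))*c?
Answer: 16400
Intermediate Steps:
g(c) = -6*c
d(v) = -36 + v + v² (d(v) = (v*v + v) - 6*6 = (v² + v) - 36 = (v + v²) - 36 = -36 + v + v²)
(d(j(2, -5))*(-41))*25 = ((-36 + (-1 - 1*(-5)) + (-1 - 1*(-5))²)*(-41))*25 = ((-36 + (-1 + 5) + (-1 + 5)²)*(-41))*25 = ((-36 + 4 + 4²)*(-41))*25 = ((-36 + 4 + 16)*(-41))*25 = -16*(-41)*25 = 656*25 = 16400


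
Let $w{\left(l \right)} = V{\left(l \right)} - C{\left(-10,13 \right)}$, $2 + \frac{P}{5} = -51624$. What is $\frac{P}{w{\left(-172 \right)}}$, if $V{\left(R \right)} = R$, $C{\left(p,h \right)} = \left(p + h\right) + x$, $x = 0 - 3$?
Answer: $\frac{129065}{86} \approx 1500.8$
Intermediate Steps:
$x = -3$ ($x = 0 - 3 = -3$)
$C{\left(p,h \right)} = -3 + h + p$ ($C{\left(p,h \right)} = \left(p + h\right) - 3 = \left(h + p\right) - 3 = -3 + h + p$)
$P = -258130$ ($P = -10 + 5 \left(-51624\right) = -10 - 258120 = -258130$)
$w{\left(l \right)} = l$ ($w{\left(l \right)} = l - \left(-3 + 13 - 10\right) = l - 0 = l + 0 = l$)
$\frac{P}{w{\left(-172 \right)}} = - \frac{258130}{-172} = \left(-258130\right) \left(- \frac{1}{172}\right) = \frac{129065}{86}$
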